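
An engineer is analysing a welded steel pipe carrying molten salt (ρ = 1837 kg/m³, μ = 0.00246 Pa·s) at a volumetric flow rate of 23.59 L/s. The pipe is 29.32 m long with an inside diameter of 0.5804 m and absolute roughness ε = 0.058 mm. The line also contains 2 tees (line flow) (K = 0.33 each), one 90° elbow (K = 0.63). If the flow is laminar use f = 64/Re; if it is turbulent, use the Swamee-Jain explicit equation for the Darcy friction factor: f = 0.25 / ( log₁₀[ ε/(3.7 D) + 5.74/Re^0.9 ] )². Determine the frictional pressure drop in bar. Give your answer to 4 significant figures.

Q = 23.59 L/s = 23.59/1000 = 0.02359 m³/s.
Cross-sectional area A = πD²/4 = π(0.5804)²/4 = 0.2646 m²; mean velocity V = Q/A = 0.02359/0.2646 = 0.08916 m/s.
Reynolds number Re = ρVD/μ = 1837 · 0.08916 · 0.5804 / 0.00246 = 3.864e+04.
Re > 4000 → turbulent. Relative roughness ε/D = 5.8e-05/0.5804 = 9.99e-05. Swamee-Jain: f = 0.25/(log₁₀[9.99e-05/3.7 + 5.74/3.864e+04^0.9])² = 0.25/(log₁₀[2.7e-05 + 0.000427])² = 0.25/(-3.343)² = 0.02237.
Total minor-loss coefficient ΣK = 2·0.33 + 1·0.63 = 1.29.
ΔP = [f·L/D + ΣK]·(ρV²/2) = [0.02237·29.32/0.5804 + 1.29]·(1837·0.08916²/2) = [1.13 + 1.29]·7.302 = 17.67 Pa.
ΔP = 17.67 Pa = 1.767×10^-4 bar.

ΔP ≈ 1.767×10^-4 bar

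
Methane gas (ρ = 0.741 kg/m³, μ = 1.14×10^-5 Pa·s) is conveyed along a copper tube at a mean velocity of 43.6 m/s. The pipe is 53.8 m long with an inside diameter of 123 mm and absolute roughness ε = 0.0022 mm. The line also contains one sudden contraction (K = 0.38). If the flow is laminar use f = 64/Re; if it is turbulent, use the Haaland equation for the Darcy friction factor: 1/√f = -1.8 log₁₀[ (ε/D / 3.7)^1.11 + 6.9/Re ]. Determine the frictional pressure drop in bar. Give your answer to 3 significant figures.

ΔP ≈ 0.0461 bar

Reynolds number Re = ρVD/μ = 0.741 · 43.6 · 0.123 / 1.14e-05 = 3.486e+05.
Re > 4000 → turbulent. Relative roughness ε/D = 2.2e-06/0.123 = 1.79e-05. Haaland: 1/√f = -1.8 log₁₀[(1.79e-05/3.7)^1.11 + 6.9/3.486e+05] = -1.8 log₁₀[1.26e-06 + 1.98e-05] = 8.418, so f = 0.01411.
Total minor-loss coefficient ΣK = 1·0.38 = 0.38.
ΔP = [f·L/D + ΣK]·(ρV²/2) = [0.01411·53.8/0.123 + 0.38]·(0.741·43.6²/2) = [6.172 + 0.38]·704.3 = 4615 Pa.
ΔP = 4615 Pa = 0.0461 bar.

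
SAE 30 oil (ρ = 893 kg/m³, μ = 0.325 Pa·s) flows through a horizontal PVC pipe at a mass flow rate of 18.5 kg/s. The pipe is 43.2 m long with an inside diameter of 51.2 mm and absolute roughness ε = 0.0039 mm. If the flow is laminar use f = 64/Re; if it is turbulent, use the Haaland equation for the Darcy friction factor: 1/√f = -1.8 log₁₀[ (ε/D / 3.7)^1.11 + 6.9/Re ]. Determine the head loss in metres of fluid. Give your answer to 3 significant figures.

A = πD²/4 = π(0.0512)²/4 = 0.002059 m²; mean velocity V = ṁ/(ρA) = 18.5/(893 · 0.002059) = 10.06 m/s.
Reynolds number Re = ρVD/μ = 893 · 10.06 · 0.0512 / 0.325 = 1416.
Re < 2300 → laminar flow, so f = 64/Re = 64/1416 = 0.04521 (the turbulent correlation is not needed).
Darcy-Weisbach: ΔP = f(L/D)(ρV²/2) = 0.04521·(43.2/0.0512)·(893·10.06²/2) = 0.04521·843.8·4.521e+04 = 1.725e+06 Pa.
Head loss h_f = ΔP/(ρg) = 1.725e+06/(893·9.81) = 197 m.

h_f ≈ 197 m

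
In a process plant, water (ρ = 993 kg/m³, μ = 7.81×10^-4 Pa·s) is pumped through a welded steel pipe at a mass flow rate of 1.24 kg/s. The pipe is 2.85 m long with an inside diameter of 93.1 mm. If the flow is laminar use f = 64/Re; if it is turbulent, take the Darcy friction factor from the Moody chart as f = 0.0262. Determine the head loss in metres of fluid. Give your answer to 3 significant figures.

h_f ≈ 0.00138 m

A = πD²/4 = π(0.0931)²/4 = 0.006808 m²; mean velocity V = ṁ/(ρA) = 1.24/(993 · 0.006808) = 0.1834 m/s.
Reynolds number Re = ρVD/μ = 993 · 0.1834 · 0.0931 / 0.000781 = 2.171e+04.
Re > 4000 → turbulent; use the Moody-chart value f = 0.0262.
Darcy-Weisbach: ΔP = f(L/D)(ρV²/2) = 0.0262·(2.85/0.0931)·(993·0.1834²/2) = 0.0262·30.61·16.71 = 13.4 Pa.
Head loss h_f = ΔP/(ρg) = 13.4/(993·9.81) = 0.00138 m.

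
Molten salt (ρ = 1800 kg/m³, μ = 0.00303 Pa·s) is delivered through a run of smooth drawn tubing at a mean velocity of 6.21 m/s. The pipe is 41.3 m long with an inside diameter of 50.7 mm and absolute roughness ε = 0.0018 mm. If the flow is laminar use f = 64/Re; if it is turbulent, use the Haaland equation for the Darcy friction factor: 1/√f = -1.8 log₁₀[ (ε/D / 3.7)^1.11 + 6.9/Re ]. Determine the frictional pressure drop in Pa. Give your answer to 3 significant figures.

Reynolds number Re = ρVD/μ = 1800 · 6.21 · 0.0507 / 0.00303 = 1.87e+05.
Re > 4000 → turbulent. Relative roughness ε/D = 1.8e-06/0.0507 = 3.55e-05. Haaland: 1/√f = -1.8 log₁₀[(3.55e-05/3.7)^1.11 + 6.9/1.87e+05] = -1.8 log₁₀[2.69e-06 + 3.69e-05] = 7.924, so f = 0.01592.
Darcy-Weisbach: ΔP = f(L/D)(ρV²/2) = 0.01592·(41.3/0.0507)·(1800·6.21²/2) = 0.01592·814.6·3.471e+04 = 4.502e+05 Pa.

ΔP ≈ 450000 Pa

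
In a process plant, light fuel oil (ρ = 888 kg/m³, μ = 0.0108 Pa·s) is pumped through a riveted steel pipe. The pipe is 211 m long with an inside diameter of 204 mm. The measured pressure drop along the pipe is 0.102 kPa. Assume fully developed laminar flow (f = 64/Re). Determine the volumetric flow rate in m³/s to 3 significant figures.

For laminar flow, f = 64/Re with Re = ρVD/μ, so Darcy-Weisbach reduces to ΔP = 32μLV/D². Solving for V: V = ΔP·D²/(32μL) = 102·(0.204)²/(32·0.0108·211) = 0.05821 m/s.
Check: Re = ρVD/μ = 888·0.05821·0.204/0.0108 = 976.4 < 2300, so the laminar assumption holds.
Q = V·A = 0.05821·(π/4·0.204²) = 0.001903 m³/s = 0.00190 m³/s.

Q ≈ 0.00190 m³/s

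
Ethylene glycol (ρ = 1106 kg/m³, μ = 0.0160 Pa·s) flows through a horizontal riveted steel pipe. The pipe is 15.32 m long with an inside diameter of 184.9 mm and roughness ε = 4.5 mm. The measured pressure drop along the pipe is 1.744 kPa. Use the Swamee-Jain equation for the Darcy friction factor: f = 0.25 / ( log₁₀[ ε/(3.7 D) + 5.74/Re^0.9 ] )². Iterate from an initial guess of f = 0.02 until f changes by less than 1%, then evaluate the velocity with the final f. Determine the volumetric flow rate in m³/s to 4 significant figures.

Q ≈ 0.02199 m³/s

Rearranging Darcy-Weisbach: V = √(2·ΔP·D/(f·L·ρ)). With ε/D = 0.0045/0.1849 = 0.0243, iterate starting from f = 0.02:
  f = 0.02 → V = √(2·1744·0.1849/(0.02·15.32·1106)) = 1.38 m/s; Re = ρVD/μ = 1.763e+04; f → 0.05519
  f = 0.05519 → V = 0.8304 m/s; Re = 1.061e+04; f → 0.05669
  f = 0.05669 → V = 0.8194 m/s; Re = 1.047e+04; f → 0.05674
Converged (Δf/f < 1%). With the final f = 0.05674: V = √(2·1744·0.1849/(0.05674·15.32·1106)) = 0.819 m/s.
Q = V·A = 0.819·(π/4·0.1849²) = 0.02199 m³/s = 0.02199 m³/s.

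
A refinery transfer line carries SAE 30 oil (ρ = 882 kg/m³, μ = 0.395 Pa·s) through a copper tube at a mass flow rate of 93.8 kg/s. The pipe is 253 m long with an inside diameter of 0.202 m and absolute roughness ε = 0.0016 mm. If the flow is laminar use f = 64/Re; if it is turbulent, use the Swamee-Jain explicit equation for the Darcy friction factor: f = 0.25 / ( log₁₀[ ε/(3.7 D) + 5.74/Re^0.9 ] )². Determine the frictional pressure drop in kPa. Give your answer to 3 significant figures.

A = πD²/4 = π(0.202)²/4 = 0.03205 m²; mean velocity V = ṁ/(ρA) = 93.8/(882 · 0.03205) = 3.318 m/s.
Reynolds number Re = ρVD/μ = 882 · 3.318 · 0.202 / 0.395 = 1497.
Re < 2300 → laminar flow, so f = 64/Re = 64/1497 = 0.04276 (the turbulent correlation is not needed).
Darcy-Weisbach: ΔP = f(L/D)(ρV²/2) = 0.04276·(253/0.202)·(882·3.318²/2) = 0.04276·1252·4856 = 2.601e+05 Pa.
ΔP = 2.601e+05 Pa = 260 kPa.

ΔP ≈ 260 kPa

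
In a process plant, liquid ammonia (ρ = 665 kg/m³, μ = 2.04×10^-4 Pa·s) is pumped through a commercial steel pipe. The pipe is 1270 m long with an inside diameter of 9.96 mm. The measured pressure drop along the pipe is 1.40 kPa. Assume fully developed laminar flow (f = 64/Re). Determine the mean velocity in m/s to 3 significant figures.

V ≈ 0.0168 m/s

For laminar flow, f = 64/Re with Re = ρVD/μ, so Darcy-Weisbach reduces to ΔP = 32μLV/D². Solving for V: V = ΔP·D²/(32μL) = 1400·(0.00996)²/(32·0.000204·1270) = 0.01675 m/s.
Check: Re = ρVD/μ = 665·0.01675·0.00996/0.000204 = 543.9 < 2300, so the laminar assumption holds.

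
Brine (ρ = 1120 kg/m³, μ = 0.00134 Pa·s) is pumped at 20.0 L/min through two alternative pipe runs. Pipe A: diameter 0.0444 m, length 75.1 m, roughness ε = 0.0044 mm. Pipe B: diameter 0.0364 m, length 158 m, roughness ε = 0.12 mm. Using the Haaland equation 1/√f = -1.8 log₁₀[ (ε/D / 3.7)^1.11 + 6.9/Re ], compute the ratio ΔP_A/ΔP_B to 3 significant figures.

Pipe A: V = Q/A = 0.0003333/0.001548 = 0.2153 m/s; Re = 7989; ε/D = 9.91e-05; Haaland → f = 0.03297; ΔP_A = f(L/D)(ρV²/2) = 1448 Pa.
Pipe B: V = Q/A = 0.0003333/0.001041 = 0.3203 m/s; Re = 9745; ε/D = 0.0033; Haaland → f = 0.03544; ΔP_B = f(L/D)(ρV²/2) = 8840 Pa.
ΔP_A/ΔP_B = 1448/8840 = 0.164.

ΔP_A/ΔP_B ≈ 0.164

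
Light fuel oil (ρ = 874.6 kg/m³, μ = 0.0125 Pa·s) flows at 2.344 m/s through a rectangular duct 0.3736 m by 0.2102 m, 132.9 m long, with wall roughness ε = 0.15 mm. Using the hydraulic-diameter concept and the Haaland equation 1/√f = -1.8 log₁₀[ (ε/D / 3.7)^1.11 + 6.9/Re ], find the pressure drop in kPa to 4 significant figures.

ΔP ≈ 27.19 kPa

Hydraulic diameter D_h = 4A/P = 4·(0.3736·0.2102)/(2·(0.3736+0.2102)) = 0.3141/1.168 = 0.269 m.
Re = ρVD_h/μ = 874.6·2.344·0.269/0.0125 = 4.412e+04.
ε/D_h = 0.00015/0.269 = 0.000558; Haaland gives 1/√f = -1.8 log₁₀[5.72e-05+0.000156] = 6.607, so f = 0.02291.
ΔP = f(L/D_h)(ρV²/2) = 0.02291·132.9/0.269·2403 = 2.719e+04 Pa.
ΔP = 27.19 kPa.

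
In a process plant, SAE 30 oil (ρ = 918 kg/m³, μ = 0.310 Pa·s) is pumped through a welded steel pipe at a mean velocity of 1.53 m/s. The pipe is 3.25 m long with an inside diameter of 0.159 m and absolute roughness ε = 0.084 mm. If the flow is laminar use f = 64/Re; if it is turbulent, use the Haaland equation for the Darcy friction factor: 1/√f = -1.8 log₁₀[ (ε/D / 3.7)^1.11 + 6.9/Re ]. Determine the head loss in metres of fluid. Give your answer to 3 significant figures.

h_f ≈ 0.217 m

Reynolds number Re = ρVD/μ = 918 · 1.53 · 0.159 / 0.31 = 720.4.
Re < 2300 → laminar flow, so f = 64/Re = 64/720.4 = 0.08884 (the turbulent correlation is not needed).
Darcy-Weisbach: ΔP = f(L/D)(ρV²/2) = 0.08884·(3.25/0.159)·(918·1.53²/2) = 0.08884·20.44·1074 = 1951 Pa.
Head loss h_f = ΔP/(ρg) = 1951/(918·9.81) = 0.217 m.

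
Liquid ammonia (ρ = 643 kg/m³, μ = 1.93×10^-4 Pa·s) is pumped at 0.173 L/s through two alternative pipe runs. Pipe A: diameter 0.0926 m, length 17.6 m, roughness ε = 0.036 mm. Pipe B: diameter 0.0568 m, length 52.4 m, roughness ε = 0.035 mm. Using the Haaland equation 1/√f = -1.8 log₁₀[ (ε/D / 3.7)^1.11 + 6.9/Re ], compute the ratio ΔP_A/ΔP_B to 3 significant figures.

Pipe A: V = Q/A = 0.000173/0.006735 = 0.02569 m/s; Re = 7925; ε/D = 0.000389; Haaland → f = 0.03337; ΔP_A = f(L/D)(ρV²/2) = 1.345 Pa.
Pipe B: V = Q/A = 0.000173/0.002534 = 0.06827 m/s; Re = 1.292e+04; ε/D = 0.000616; Haaland → f = 0.02971; ΔP_B = f(L/D)(ρV²/2) = 41.07 Pa.
ΔP_A/ΔP_B = 1.345/41.07 = 0.0328.

ΔP_A/ΔP_B ≈ 0.0328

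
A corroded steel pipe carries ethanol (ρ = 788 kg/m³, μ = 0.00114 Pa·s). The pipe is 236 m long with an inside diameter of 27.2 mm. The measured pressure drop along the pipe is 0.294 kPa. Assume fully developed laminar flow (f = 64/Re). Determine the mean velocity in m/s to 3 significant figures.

V ≈ 0.0253 m/s

For laminar flow, f = 64/Re with Re = ρVD/μ, so Darcy-Weisbach reduces to ΔP = 32μLV/D². Solving for V: V = ΔP·D²/(32μL) = 294·(0.0272)²/(32·0.00114·236) = 0.02526 m/s.
Check: Re = ρVD/μ = 788·0.02526·0.0272/0.00114 = 475 < 2300, so the laminar assumption holds.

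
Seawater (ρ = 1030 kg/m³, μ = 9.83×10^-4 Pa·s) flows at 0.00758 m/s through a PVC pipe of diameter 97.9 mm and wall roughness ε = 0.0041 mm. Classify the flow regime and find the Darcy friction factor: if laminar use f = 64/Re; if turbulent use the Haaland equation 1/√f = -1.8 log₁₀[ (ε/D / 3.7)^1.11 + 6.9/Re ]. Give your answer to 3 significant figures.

Re = ρVD/μ = 1030·0.00758·0.0979/0.000983 = 777.6.
Re < 2300 → laminar, so f = 64/Re = 0.08231 (roughness is irrelevant in laminar flow).

f ≈ 0.0823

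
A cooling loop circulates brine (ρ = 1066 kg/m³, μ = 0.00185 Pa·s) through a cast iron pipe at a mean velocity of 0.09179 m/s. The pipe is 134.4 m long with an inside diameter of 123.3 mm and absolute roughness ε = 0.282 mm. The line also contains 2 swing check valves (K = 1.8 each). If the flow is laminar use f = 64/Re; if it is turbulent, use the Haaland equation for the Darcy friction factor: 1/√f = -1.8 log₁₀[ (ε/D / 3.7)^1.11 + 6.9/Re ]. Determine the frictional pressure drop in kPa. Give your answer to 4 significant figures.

Reynolds number Re = ρVD/μ = 1066 · 0.09179 · 0.1233 / 0.00185 = 6521.
Re > 4000 → turbulent. Relative roughness ε/D = 0.000282/0.1233 = 0.00229. Haaland: 1/√f = -1.8 log₁₀[(0.00229/3.7)^1.11 + 6.9/6521] = -1.8 log₁₀[0.000274 + 0.00106] = 5.176, so f = 0.03733.
Total minor-loss coefficient ΣK = 2·1.8 = 3.6.
ΔP = [f·L/D + ΣK]·(ρV²/2) = [0.03733·134.4/0.1233 + 3.6]·(1066·0.09179²/2) = [40.69 + 3.6]·4.491 = 198.9 Pa.
ΔP = 198.9 Pa = 0.1989 kPa.

ΔP ≈ 0.1989 kPa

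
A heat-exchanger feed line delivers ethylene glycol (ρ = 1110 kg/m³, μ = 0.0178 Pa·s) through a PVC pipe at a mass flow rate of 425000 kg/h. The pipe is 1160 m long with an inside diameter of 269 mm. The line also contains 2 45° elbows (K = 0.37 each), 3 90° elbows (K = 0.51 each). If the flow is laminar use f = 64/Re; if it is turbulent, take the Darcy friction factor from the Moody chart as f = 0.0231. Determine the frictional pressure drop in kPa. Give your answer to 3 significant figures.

ΔP ≈ 198 kPa

ṁ = 425000 kg/h = 425000/3600 = 118.1 kg/s.
A = πD²/4 = π(0.269)²/4 = 0.05683 m²; mean velocity V = ṁ/(ρA) = 118.1/(1110 · 0.05683) = 1.871 m/s.
Reynolds number Re = ρVD/μ = 1110 · 1.871 · 0.269 / 0.0178 = 3.139e+04.
Re > 4000 → turbulent; use the Moody-chart value f = 0.0231.
Total minor-loss coefficient ΣK = 2·0.37 + 3·0.51 = 2.27.
ΔP = [f·L/D + ΣK]·(ρV²/2) = [0.0231·1160/0.269 + 2.27]·(1110·1.871²/2) = [99.61 + 2.27]·1944 = 1.98e+05 Pa.
ΔP = 1.98e+05 Pa = 198 kPa.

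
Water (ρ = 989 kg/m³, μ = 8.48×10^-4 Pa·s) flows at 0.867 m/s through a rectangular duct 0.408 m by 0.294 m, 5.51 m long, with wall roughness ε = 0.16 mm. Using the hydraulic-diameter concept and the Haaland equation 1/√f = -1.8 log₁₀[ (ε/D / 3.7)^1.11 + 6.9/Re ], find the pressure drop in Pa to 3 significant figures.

Hydraulic diameter D_h = 4A/P = 4·(0.408·0.294)/(2·(0.408+0.294)) = 0.4798/1.404 = 0.3417 m.
Re = ρVD_h/μ = 989·0.867·0.3417/0.000848 = 3.456e+05.
ε/D_h = 0.00016/0.3417 = 0.000468; Haaland gives 1/√f = -1.8 log₁₀[4.71e-05+2e-05] = 7.512, so f = 0.01772.
ΔP = f(L/D_h)(ρV²/2) = 0.01772·5.51/0.3417·371.7 = 106.2 Pa.

ΔP ≈ 106 Pa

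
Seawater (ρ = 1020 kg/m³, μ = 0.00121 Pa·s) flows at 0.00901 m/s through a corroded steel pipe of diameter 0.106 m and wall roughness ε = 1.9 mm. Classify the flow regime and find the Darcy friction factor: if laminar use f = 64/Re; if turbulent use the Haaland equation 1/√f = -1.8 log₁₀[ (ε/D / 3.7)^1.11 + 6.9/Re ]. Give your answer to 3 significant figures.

Re = ρVD/μ = 1020·0.00901·0.106/0.00121 = 805.1.
Re < 2300 → laminar, so f = 64/Re = 0.07949 (roughness is irrelevant in laminar flow).

f ≈ 0.0795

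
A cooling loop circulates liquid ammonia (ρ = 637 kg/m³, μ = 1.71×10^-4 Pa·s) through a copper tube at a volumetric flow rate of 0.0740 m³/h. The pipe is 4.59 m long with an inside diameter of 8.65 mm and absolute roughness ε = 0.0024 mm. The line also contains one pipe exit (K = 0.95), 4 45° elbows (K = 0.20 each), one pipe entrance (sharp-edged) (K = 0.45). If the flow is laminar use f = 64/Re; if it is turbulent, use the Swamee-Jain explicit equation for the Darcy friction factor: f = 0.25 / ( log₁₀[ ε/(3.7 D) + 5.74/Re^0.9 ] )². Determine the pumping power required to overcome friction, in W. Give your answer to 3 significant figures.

Q = 0.0740 m³/h = 0.0740/3600 = 2.056e-05 m³/s.
Cross-sectional area A = πD²/4 = π(0.00865)²/4 = 5.877e-05 m²; mean velocity V = Q/A = 2.056e-05/5.877e-05 = 0.3498 m/s.
Reynolds number Re = ρVD/μ = 637 · 0.3498 · 0.00865 / 0.000171 = 1.127e+04.
Re > 4000 → turbulent. Relative roughness ε/D = 2.4e-06/0.00865 = 0.000277. Swamee-Jain: f = 0.25/(log₁₀[0.000277/3.7 + 5.74/1.127e+04^0.9])² = 0.25/(log₁₀[7.5e-05 + 0.00129])² = 0.25/(-2.863)² = 0.03049.
Total minor-loss coefficient ΣK = 1·0.95 + 4·0.2 + 1·0.45 = 2.2.
ΔP = [f·L/D + ΣK]·(ρV²/2) = [0.03049·4.59/0.00865 + 2.2]·(637·0.3498²/2) = [16.18 + 2.2]·38.97 = 716.2 Pa.
Pumping power P = QΔP = 2.056e-05·716.2 = 0.01472 W = 0.0147 W.

P ≈ 0.0147 W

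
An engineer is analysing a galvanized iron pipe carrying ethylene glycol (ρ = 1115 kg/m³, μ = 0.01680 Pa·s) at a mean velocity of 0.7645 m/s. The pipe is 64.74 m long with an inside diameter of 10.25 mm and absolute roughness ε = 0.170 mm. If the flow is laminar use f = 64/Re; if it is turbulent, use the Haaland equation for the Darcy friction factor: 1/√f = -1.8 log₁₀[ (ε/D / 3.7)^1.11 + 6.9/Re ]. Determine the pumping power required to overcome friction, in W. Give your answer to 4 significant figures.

Reynolds number Re = ρVD/μ = 1115 · 0.7645 · 0.01025 / 0.0168 = 520.1.
Re < 2300 → laminar flow, so f = 64/Re = 64/520.1 = 0.1231 (the turbulent correlation is not needed).
Darcy-Weisbach: ΔP = f(L/D)(ρV²/2) = 0.1231·(64.74/0.01025)·(1115·0.7645²/2) = 0.1231·6316·325.8 = 2.533e+05 Pa.
Q = V·A = 0.7645·8.252e-05 = 6.308e-05 m³/s.
Pumping power P = QΔP = 6.308e-05·2.533e+05 = 15.976 W = 15.98 W.

P ≈ 15.98 W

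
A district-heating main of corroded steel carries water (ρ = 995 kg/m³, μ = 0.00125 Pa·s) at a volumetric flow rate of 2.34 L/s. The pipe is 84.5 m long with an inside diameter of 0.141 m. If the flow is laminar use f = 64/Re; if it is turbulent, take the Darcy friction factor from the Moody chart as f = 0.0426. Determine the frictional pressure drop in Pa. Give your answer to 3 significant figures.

ΔP ≈ 285 Pa

Q = 2.34 L/s = 2.34/1000 = 0.00234 m³/s.
Cross-sectional area A = πD²/4 = π(0.141)²/4 = 0.01561 m²; mean velocity V = Q/A = 0.00234/0.01561 = 0.1499 m/s.
Reynolds number Re = ρVD/μ = 995 · 0.1499 · 0.141 / 0.00125 = 1.682e+04.
Re > 4000 → turbulent; use the Moody-chart value f = 0.0426.
Darcy-Weisbach: ΔP = f(L/D)(ρV²/2) = 0.0426·(84.5/0.141)·(995·0.1499²/2) = 0.0426·599.3·11.17 = 285.2 Pa.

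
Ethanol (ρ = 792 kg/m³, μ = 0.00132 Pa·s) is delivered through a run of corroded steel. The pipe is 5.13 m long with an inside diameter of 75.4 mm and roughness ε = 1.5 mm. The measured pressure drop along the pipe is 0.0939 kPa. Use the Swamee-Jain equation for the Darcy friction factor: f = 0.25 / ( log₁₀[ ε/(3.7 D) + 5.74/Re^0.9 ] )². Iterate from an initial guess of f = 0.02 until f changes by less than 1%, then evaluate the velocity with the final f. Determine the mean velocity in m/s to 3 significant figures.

Rearranging Darcy-Weisbach: V = √(2·ΔP·D/(f·L·ρ)). With ε/D = 0.0015/0.0754 = 0.0199, iterate starting from f = 0.02:
  f = 0.02 → V = √(2·93.9·0.0754/(0.02·5.13·792)) = 0.4174 m/s; Re = ρVD/μ = 1.889e+04; f → 0.05127
  f = 0.05127 → V = 0.2607 m/s; Re = 1.18e+04; f → 0.05264
  f = 0.05264 → V = 0.2573 m/s; Re = 1.164e+04; f → 0.05269
Converged (Δf/f < 1%). With the final f = 0.05269: V = √(2·93.9·0.0754/(0.05269·5.13·792)) = 0.2572 m/s.

V ≈ 0.257 m/s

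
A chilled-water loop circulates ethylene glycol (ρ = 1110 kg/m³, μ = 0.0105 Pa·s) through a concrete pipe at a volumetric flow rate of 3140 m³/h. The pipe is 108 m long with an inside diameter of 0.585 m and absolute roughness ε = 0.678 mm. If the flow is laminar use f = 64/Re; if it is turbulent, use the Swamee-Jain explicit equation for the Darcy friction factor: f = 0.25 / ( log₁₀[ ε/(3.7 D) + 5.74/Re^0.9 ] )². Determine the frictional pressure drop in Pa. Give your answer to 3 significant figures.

ΔP ≈ 23500 Pa

Q = 3140 m³/h = 3140/3600 = 0.8722 m³/s.
Cross-sectional area A = πD²/4 = π(0.585)²/4 = 0.2688 m²; mean velocity V = Q/A = 0.8722/0.2688 = 3.245 m/s.
Reynolds number Re = ρVD/μ = 1110 · 3.245 · 0.585 / 0.0105 = 2.007e+05.
Re > 4000 → turbulent. Relative roughness ε/D = 0.000678/0.585 = 0.00116. Swamee-Jain: f = 0.25/(log₁₀[0.00116/3.7 + 5.74/2.007e+05^0.9])² = 0.25/(log₁₀[0.000313 + 9.7e-05])² = 0.25/(-3.387)² = 0.02179.
Darcy-Weisbach: ΔP = f(L/D)(ρV²/2) = 0.02179·(108/0.585)·(1110·3.245²/2) = 0.02179·184.6·5844 = 2.351e+04 Pa.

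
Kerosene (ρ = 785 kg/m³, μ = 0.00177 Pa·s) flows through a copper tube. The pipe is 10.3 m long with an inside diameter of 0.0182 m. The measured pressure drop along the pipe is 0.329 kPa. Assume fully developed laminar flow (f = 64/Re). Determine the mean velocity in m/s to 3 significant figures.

For laminar flow, f = 64/Re with Re = ρVD/μ, so Darcy-Weisbach reduces to ΔP = 32μLV/D². Solving for V: V = ΔP·D²/(32μL) = 329·(0.0182)²/(32·0.00177·10.3) = 0.1868 m/s.
Check: Re = ρVD/μ = 785·0.1868·0.0182/0.00177 = 1508 < 2300, so the laminar assumption holds.

V ≈ 0.187 m/s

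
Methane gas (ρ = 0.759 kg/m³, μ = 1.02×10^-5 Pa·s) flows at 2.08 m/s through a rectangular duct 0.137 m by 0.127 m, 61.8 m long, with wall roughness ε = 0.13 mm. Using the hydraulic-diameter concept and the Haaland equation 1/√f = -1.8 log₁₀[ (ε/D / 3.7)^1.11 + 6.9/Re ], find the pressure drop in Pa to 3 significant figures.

ΔP ≈ 21.2 Pa

Hydraulic diameter D_h = 4A/P = 4·(0.137·0.127)/(2·(0.137+0.127)) = 0.0696/0.528 = 0.1318 m.
Re = ρVD_h/μ = 0.759·2.08·0.1318/1.02e-05 = 2.04e+04.
ε/D_h = 0.00013/0.1318 = 0.000986; Haaland gives 1/√f = -1.8 log₁₀[0.000108+0.000338] = 6.031, so f = 0.02749.
ΔP = f(L/D_h)(ρV²/2) = 0.02749·61.8/0.1318·1.642 = 21.16 Pa.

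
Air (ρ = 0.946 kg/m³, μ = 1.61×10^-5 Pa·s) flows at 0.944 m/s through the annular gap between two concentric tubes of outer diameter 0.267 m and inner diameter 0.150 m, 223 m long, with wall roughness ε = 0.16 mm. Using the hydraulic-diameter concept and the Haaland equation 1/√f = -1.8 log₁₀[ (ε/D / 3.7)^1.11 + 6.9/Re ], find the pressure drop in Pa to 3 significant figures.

Hydraulic diameter D_h = 4A/P = D_o - D_i = 0.267 - 0.15 = 0.117 m.
Re = ρVD_h/μ = 0.946·0.944·0.117/1.61e-05 = 6490.
ε/D_h = 0.00016/0.117 = 0.00137; Haaland gives 1/√f = -1.8 log₁₀[0.000155+0.00106] = 5.246, so f = 0.03634.
ΔP = f(L/D_h)(ρV²/2) = 0.03634·223/0.117·0.4215 = 29.2 Pa.

ΔP ≈ 29.2 Pa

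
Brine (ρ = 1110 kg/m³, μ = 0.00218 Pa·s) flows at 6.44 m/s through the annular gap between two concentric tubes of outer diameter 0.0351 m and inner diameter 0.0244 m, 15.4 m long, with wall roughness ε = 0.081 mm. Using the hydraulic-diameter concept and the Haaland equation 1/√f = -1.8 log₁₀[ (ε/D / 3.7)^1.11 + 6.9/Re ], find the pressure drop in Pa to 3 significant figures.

ΔP ≈ 1.21×10^6 Pa

Hydraulic diameter D_h = 4A/P = D_o - D_i = 0.0351 - 0.0244 = 0.0107 m.
Re = ρVD_h/μ = 1110·6.44·0.0107/0.00218 = 3.509e+04.
ε/D_h = 8.1e-05/0.0107 = 0.00757; Haaland gives 1/√f = -1.8 log₁₀[0.00104+0.000197] = 5.237, so f = 0.03646.
ΔP = f(L/D_h)(ρV²/2) = 0.03646·15.4/0.0107·2.302e+04 = 1.208e+06 Pa.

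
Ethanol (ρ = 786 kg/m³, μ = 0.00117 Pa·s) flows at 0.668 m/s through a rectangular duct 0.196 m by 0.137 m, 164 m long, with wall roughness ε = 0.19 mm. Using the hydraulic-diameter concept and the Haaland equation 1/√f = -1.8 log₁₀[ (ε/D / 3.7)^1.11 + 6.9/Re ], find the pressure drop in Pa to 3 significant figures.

Hydraulic diameter D_h = 4A/P = 4·(0.196·0.137)/(2·(0.196+0.137)) = 0.1074/0.666 = 0.1613 m.
Re = ρVD_h/μ = 786·0.668·0.1613/0.00117 = 7.237e+04.
ε/D_h = 0.00019/0.1613 = 0.00118; Haaland gives 1/√f = -1.8 log₁₀[0.000131+9.53e-05] = 6.56, so f = 0.02324.
ΔP = f(L/D_h)(ρV²/2) = 0.02324·164/0.1613·175.4 = 4144 Pa.

ΔP ≈ 4140 Pa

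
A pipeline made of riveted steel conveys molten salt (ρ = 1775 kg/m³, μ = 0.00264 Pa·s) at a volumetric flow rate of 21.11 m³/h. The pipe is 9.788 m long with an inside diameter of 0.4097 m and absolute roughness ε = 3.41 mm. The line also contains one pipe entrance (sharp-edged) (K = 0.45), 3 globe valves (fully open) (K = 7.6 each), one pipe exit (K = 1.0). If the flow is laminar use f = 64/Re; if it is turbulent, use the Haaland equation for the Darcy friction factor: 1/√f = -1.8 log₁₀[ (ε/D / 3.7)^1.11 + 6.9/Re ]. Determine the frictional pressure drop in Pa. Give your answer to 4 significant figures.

ΔP ≈ 44.27 Pa

Q = 21.11 m³/h = 21.11/3600 = 0.005864 m³/s.
Cross-sectional area A = πD²/4 = π(0.4097)²/4 = 0.1318 m²; mean velocity V = Q/A = 0.005864/0.1318 = 0.04448 m/s.
Reynolds number Re = ρVD/μ = 1775 · 0.04448 · 0.4097 / 0.00264 = 1.225e+04.
Re > 4000 → turbulent. Relative roughness ε/D = 0.00341/0.4097 = 0.00832. Haaland: 1/√f = -1.8 log₁₀[(0.00832/3.7)^1.11 + 6.9/1.225e+04] = -1.8 log₁₀[0.00115 + 0.000563] = 4.979, so f = 0.04034.
Total minor-loss coefficient ΣK = 1·0.45 + 3·7.6 + 1·1 = 24.2.
ΔP = [f·L/D + ΣK]·(ρV²/2) = [0.04034·9.788/0.4097 + 24.2]·(1775·0.04448²/2) = [0.9637 + 24.2]·1.756 = 44.27 Pa.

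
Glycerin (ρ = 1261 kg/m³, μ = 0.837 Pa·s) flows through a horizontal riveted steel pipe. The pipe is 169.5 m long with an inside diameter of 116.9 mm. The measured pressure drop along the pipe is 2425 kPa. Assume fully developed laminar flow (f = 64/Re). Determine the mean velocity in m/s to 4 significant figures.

For laminar flow, f = 64/Re with Re = ρVD/μ, so Darcy-Weisbach reduces to ΔP = 32μLV/D². Solving for V: V = ΔP·D²/(32μL) = 2.425e+06·(0.1169)²/(32·0.837·169.5) = 7.3 m/s.
Check: Re = ρVD/μ = 1261·7.3·0.1169/0.837 = 1286 < 2300, so the laminar assumption holds.

V ≈ 7.300 m/s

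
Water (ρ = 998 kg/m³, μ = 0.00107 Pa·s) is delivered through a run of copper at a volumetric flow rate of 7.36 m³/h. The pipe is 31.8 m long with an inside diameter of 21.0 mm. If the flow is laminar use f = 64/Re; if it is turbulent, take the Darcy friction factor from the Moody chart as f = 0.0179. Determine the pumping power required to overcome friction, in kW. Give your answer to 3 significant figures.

Q = 7.36 m³/h = 7.36/3600 = 0.002044 m³/s.
Cross-sectional area A = πD²/4 = π(0.021)²/4 = 0.0003464 m²; mean velocity V = Q/A = 0.002044/0.0003464 = 5.903 m/s.
Reynolds number Re = ρVD/μ = 998 · 5.903 · 0.021 / 0.00107 = 1.156e+05.
Re > 4000 → turbulent; use the Moody-chart value f = 0.0179.
Darcy-Weisbach: ΔP = f(L/D)(ρV²/2) = 0.0179·(31.8/0.021)·(998·5.903²/2) = 0.0179·1514·1.739e+04 = 4.713e+05 Pa.
Pumping power P = QΔP = 0.002044·4.713e+05 = 963.5 W = 0.963 kW.

P ≈ 0.963 kW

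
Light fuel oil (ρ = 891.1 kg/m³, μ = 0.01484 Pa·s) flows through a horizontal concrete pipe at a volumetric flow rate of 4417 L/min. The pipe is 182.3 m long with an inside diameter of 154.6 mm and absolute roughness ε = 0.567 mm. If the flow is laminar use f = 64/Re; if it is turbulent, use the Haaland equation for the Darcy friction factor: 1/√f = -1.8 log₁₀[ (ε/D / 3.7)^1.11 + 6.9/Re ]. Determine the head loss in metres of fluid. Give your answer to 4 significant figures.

h_f ≈ 28.12 m

Q = 4417 L/min = 4417/60000 = 0.07362 m³/s.
Cross-sectional area A = πD²/4 = π(0.1546)²/4 = 0.01877 m²; mean velocity V = Q/A = 0.07362/0.01877 = 3.922 m/s.
Reynolds number Re = ρVD/μ = 891.1 · 3.922 · 0.1546 / 0.0148 = 3.641e+04.
Re > 4000 → turbulent. Relative roughness ε/D = 0.000567/0.1546 = 0.00367. Haaland: 1/√f = -1.8 log₁₀[(0.00367/3.7)^1.11 + 6.9/3.641e+04] = -1.8 log₁₀[0.000463 + 0.00019] = 5.734, so f = 0.03042.
Darcy-Weisbach: ΔP = f(L/D)(ρV²/2) = 0.03042·(182.3/0.1546)·(891.1·3.922²/2) = 0.03042·1179·6852 = 2.458e+05 Pa.
Head loss h_f = ΔP/(ρg) = 2.458e+05/(891.1·9.81) = 28.12 m.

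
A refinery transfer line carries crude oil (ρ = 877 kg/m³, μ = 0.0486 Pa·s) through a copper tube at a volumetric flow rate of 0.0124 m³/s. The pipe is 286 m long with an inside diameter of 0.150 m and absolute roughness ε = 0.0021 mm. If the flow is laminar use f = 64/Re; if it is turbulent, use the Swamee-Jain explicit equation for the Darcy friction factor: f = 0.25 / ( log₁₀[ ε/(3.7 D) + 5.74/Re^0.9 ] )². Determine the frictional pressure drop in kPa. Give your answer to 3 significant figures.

ΔP ≈ 13.9 kPa

Cross-sectional area A = πD²/4 = π(0.15)²/4 = 0.01767 m²; mean velocity V = Q/A = 0.0124/0.01767 = 0.7017 m/s.
Reynolds number Re = ρVD/μ = 877 · 0.7017 · 0.15 / 0.0486 = 1899.
Re < 2300 → laminar flow, so f = 64/Re = 64/1899 = 0.0337 (the turbulent correlation is not needed).
Darcy-Weisbach: ΔP = f(L/D)(ρV²/2) = 0.0337·(286/0.15)·(877·0.7017²/2) = 0.0337·1907·215.9 = 1.387e+04 Pa.
ΔP = 1.387e+04 Pa = 13.9 kPa.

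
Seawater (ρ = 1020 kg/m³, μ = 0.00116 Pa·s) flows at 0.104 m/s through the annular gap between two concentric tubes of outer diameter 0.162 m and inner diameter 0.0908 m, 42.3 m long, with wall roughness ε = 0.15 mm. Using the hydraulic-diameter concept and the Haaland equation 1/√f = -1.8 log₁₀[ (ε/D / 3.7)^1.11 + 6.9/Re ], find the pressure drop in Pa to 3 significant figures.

Hydraulic diameter D_h = 4A/P = D_o - D_i = 0.162 - 0.0908 = 0.0712 m.
Re = ρVD_h/μ = 1020·0.104·0.0712/0.00116 = 6511.
ε/D_h = 0.00015/0.0712 = 0.00211; Haaland gives 1/√f = -1.8 log₁₀[0.00025+0.00106] = 5.189, so f = 0.03714.
ΔP = f(L/D_h)(ρV²/2) = 0.03714·42.3/0.0712·5.516 = 121.7 Pa.

ΔP ≈ 122 Pa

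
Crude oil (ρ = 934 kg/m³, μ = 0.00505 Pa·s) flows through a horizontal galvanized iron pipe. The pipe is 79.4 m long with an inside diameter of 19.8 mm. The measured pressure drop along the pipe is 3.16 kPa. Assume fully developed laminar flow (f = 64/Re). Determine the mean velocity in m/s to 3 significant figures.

V ≈ 0.0966 m/s

For laminar flow, f = 64/Re with Re = ρVD/μ, so Darcy-Weisbach reduces to ΔP = 32μLV/D². Solving for V: V = ΔP·D²/(32μL) = 3160·(0.0198)²/(32·0.00505·79.4) = 0.09655 m/s.
Check: Re = ρVD/μ = 934·0.09655·0.0198/0.00505 = 353.6 < 2300, so the laminar assumption holds.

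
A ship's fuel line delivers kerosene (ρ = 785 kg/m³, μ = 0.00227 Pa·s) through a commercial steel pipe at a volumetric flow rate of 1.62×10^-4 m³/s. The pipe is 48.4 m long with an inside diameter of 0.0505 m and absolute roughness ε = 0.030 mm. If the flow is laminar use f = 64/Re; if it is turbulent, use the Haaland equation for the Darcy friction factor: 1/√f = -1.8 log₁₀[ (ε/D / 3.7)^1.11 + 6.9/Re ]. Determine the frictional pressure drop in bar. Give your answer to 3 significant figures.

ΔP ≈ 0.00112 bar

Cross-sectional area A = πD²/4 = π(0.0505)²/4 = 0.002003 m²; mean velocity V = Q/A = 0.000162/0.002003 = 0.08088 m/s.
Reynolds number Re = ρVD/μ = 785 · 0.08088 · 0.0505 / 0.00227 = 1412.
Re < 2300 → laminar flow, so f = 64/Re = 64/1412 = 0.04531 (the turbulent correlation is not needed).
Darcy-Weisbach: ΔP = f(L/D)(ρV²/2) = 0.04531·(48.4/0.0505)·(785·0.08088²/2) = 0.04531·958.4·2.568 = 111.5 Pa.
ΔP = 111.5 Pa = 0.00112 bar.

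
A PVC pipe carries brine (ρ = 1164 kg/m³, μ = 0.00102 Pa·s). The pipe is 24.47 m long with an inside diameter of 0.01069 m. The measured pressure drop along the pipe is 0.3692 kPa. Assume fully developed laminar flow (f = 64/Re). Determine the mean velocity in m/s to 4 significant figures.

V ≈ 0.05282 m/s

For laminar flow, f = 64/Re with Re = ρVD/μ, so Darcy-Weisbach reduces to ΔP = 32μLV/D². Solving for V: V = ΔP·D²/(32μL) = 369.2·(0.01069)²/(32·0.00102·24.47) = 0.05282 m/s.
Check: Re = ρVD/μ = 1164·0.05282·0.01069/0.00102 = 644.4 < 2300, so the laminar assumption holds.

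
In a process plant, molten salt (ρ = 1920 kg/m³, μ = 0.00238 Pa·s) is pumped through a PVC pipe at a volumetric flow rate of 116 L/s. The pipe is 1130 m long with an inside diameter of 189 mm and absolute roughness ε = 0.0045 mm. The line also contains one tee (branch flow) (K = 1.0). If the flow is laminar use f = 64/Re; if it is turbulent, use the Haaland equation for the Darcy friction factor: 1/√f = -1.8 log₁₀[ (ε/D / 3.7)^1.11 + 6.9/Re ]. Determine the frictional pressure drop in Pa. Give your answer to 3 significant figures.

ΔP ≈ 1.28×10^6 Pa

Q = 116 L/s = 116/1000 = 0.116 m³/s.
Cross-sectional area A = πD²/4 = π(0.189)²/4 = 0.02806 m²; mean velocity V = Q/A = 0.116/0.02806 = 4.135 m/s.
Reynolds number Re = ρVD/μ = 1920 · 4.135 · 0.189 / 0.00238 = 6.304e+05.
Re > 4000 → turbulent. Relative roughness ε/D = 4.5e-06/0.189 = 2.38e-05. Haaland: 1/√f = -1.8 log₁₀[(2.38e-05/3.7)^1.11 + 6.9/6.304e+05] = -1.8 log₁₀[1.73e-06 + 1.09e-05] = 8.815, so f = 0.01287.
Total minor-loss coefficient ΣK = 1·1 = 1.
ΔP = [f·L/D + ΣK]·(ρV²/2) = [0.01287·1130/0.189 + 1]·(1920·4.135²/2) = [76.95 + 1]·1.641e+04 = 1.279e+06 Pa.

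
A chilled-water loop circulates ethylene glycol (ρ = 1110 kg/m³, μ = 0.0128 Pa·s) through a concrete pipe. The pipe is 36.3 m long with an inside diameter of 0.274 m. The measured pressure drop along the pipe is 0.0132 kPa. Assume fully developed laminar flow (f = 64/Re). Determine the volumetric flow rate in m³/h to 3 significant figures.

For laminar flow, f = 64/Re with Re = ρVD/μ, so Darcy-Weisbach reduces to ΔP = 32μLV/D². Solving for V: V = ΔP·D²/(32μL) = 13.2·(0.274)²/(32·0.0128·36.3) = 0.06665 m/s.
Check: Re = ρVD/μ = 1110·0.06665·0.274/0.0128 = 1584 < 2300, so the laminar assumption holds.
Q = V·A = 0.06665·(π/4·0.274²) = 0.00393 m³/s = 14.1 m³/h.

Q ≈ 14.1 m³/h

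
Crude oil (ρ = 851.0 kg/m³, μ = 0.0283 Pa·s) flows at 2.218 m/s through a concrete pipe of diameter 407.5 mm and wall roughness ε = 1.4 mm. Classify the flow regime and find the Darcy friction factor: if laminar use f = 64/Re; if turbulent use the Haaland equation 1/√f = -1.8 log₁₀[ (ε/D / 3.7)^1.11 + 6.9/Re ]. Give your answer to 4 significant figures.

f ≈ 0.03082

Re = ρVD/μ = 851·2.218·0.4075/0.0283 = 2.718e+04.
Re > 4000 → turbulent. ε/D = 0.0014/0.4075 = 0.00344; Haaland: 1/√f = -1.8 log₁₀[0.000431 + 0.000254] = 5.696, so f = 0.03082.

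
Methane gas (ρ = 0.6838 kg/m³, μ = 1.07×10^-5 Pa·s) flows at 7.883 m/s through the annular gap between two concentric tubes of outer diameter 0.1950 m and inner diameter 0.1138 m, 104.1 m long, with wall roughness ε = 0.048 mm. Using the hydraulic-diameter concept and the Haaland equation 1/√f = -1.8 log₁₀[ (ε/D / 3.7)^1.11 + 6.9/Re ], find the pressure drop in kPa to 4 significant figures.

Hydraulic diameter D_h = 4A/P = D_o - D_i = 0.195 - 0.1138 = 0.0812 m.
Re = ρVD_h/μ = 0.6838·7.883·0.0812/1.07e-05 = 4.091e+04.
ε/D_h = 4.8e-05/0.0812 = 0.000591; Haaland gives 1/√f = -1.8 log₁₀[6.11e-05+0.000169] = 6.55, so f = 0.02331.
ΔP = f(L/D_h)(ρV²/2) = 0.02331·104.1/0.0812·21.25 = 634.9 Pa.
ΔP = 0.6349 kPa.

ΔP ≈ 0.6349 kPa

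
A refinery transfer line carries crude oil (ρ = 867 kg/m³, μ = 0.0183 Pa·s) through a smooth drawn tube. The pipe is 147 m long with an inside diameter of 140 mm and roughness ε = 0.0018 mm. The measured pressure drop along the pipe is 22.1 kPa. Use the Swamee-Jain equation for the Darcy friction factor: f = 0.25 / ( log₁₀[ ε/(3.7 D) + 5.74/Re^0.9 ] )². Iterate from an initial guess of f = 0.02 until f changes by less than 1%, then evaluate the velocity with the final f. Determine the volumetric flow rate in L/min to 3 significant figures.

Rearranging Darcy-Weisbach: V = √(2·ΔP·D/(f·L·ρ)). With ε/D = 1.8e-06/0.14 = 1.29e-05, iterate starting from f = 0.02:
  f = 0.02 → V = √(2·2.21e+04·0.14/(0.02·147·867)) = 1.558 m/s; Re = ρVD/μ = 1.033e+04; f → 0.03072
  f = 0.03072 → V = 1.257 m/s; Re = 8339; f → 0.0326
  f = 0.0326 → V = 1.22 m/s; Re = 8094; f → 0.03288
Converged (Δf/f < 1%). With the final f = 0.03288: V = √(2·2.21e+04·0.14/(0.03288·147·867)) = 1.215 m/s.
Q = V·A = 1.215·(π/4·0.14²) = 0.01871 m³/s = 1120 L/min.

Q ≈ 1120 L/min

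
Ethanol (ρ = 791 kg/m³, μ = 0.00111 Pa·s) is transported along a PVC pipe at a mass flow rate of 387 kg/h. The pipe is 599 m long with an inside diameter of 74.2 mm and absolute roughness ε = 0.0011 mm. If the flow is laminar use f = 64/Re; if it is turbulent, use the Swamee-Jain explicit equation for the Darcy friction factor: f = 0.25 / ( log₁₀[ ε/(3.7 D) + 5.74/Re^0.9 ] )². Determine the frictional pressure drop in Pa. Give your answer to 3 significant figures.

ΔP ≈ 121 Pa

ṁ = 387 kg/h = 387/3600 = 0.1075 kg/s.
A = πD²/4 = π(0.0742)²/4 = 0.004324 m²; mean velocity V = ṁ/(ρA) = 0.1075/(791 · 0.004324) = 0.03143 m/s.
Reynolds number Re = ρVD/μ = 791 · 0.03143 · 0.0742 / 0.00111 = 1662.
Re < 2300 → laminar flow, so f = 64/Re = 64/1662 = 0.03851 (the turbulent correlation is not needed).
Darcy-Weisbach: ΔP = f(L/D)(ρV²/2) = 0.03851·(599/0.0742)·(791·0.03143²/2) = 0.03851·8073·0.3907 = 121.5 Pa.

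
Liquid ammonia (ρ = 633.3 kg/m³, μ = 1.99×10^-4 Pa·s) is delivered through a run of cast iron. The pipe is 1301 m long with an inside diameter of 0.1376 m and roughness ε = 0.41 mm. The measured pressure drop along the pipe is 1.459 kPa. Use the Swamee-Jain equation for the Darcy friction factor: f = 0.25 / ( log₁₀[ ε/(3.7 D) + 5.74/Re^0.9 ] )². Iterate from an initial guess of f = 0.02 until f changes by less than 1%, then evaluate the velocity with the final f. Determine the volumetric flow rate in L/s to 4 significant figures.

Q ≈ 1.941 L/s

Rearranging Darcy-Weisbach: V = √(2·ΔP·D/(f·L·ρ)). With ε/D = 0.00041/0.1376 = 0.00298, iterate starting from f = 0.02:
  f = 0.02 → V = √(2·1459·0.1376/(0.02·1301·633.3)) = 0.1561 m/s; Re = ρVD/μ = 6.835e+04; f → 0.02826
  f = 0.02826 → V = 0.1313 m/s; Re = 5.75e+04; f → 0.02859
  f = 0.02859 → V = 0.1306 m/s; Re = 5.717e+04; f → 0.0286
Converged (Δf/f < 1%). With the final f = 0.0286: V = √(2·1459·0.1376/(0.0286·1301·633.3)) = 0.1305 m/s.
Q = V·A = 0.1305·(π/4·0.1376²) = 0.001941 m³/s = 1.941 L/s.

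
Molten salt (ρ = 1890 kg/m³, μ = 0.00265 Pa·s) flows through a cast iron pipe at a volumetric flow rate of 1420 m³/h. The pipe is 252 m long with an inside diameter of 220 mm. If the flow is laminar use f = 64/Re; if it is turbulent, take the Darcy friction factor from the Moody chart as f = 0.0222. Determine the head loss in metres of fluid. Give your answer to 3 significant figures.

h_f ≈ 140 m

Q = 1420 m³/h = 1420/3600 = 0.3944 m³/s.
Cross-sectional area A = πD²/4 = π(0.22)²/4 = 0.03801 m²; mean velocity V = Q/A = 0.3944/0.03801 = 10.38 m/s.
Reynolds number Re = ρVD/μ = 1890 · 10.38 · 0.22 / 0.00265 = 1.628e+06.
Re > 4000 → turbulent; use the Moody-chart value f = 0.0222.
Darcy-Weisbach: ΔP = f(L/D)(ρV²/2) = 0.0222·(252/0.22)·(1890·10.38²/2) = 0.0222·1145·1.017e+05 = 2.587e+06 Pa.
Head loss h_f = ΔP/(ρg) = 2.587e+06/(1890·9.81) = 140 m.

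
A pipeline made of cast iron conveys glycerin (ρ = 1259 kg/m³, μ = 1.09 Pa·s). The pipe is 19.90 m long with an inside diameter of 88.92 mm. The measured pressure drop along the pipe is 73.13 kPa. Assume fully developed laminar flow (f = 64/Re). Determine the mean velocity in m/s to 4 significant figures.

V ≈ 0.8330 m/s

For laminar flow, f = 64/Re with Re = ρVD/μ, so Darcy-Weisbach reduces to ΔP = 32μLV/D². Solving for V: V = ΔP·D²/(32μL) = 7.313e+04·(0.08892)²/(32·1.09·19.9) = 0.833 m/s.
Check: Re = ρVD/μ = 1259·0.833·0.08892/1.09 = 85.56 < 2300, so the laminar assumption holds.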